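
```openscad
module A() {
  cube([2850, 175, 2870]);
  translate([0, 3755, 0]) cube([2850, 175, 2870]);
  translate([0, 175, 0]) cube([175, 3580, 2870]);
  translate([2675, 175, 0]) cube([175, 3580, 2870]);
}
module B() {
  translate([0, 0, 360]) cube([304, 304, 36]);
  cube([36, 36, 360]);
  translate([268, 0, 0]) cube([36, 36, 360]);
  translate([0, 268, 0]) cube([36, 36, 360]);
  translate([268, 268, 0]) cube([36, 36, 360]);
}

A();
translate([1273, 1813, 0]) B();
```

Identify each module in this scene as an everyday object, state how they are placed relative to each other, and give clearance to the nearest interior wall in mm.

Clearances: x = 1098, y = 1638; minimum 1098 mm.

A is a house frame. B is a stool. The stool sits inside the house frame, centred. The clearance to the nearest interior wall is 1098 mm.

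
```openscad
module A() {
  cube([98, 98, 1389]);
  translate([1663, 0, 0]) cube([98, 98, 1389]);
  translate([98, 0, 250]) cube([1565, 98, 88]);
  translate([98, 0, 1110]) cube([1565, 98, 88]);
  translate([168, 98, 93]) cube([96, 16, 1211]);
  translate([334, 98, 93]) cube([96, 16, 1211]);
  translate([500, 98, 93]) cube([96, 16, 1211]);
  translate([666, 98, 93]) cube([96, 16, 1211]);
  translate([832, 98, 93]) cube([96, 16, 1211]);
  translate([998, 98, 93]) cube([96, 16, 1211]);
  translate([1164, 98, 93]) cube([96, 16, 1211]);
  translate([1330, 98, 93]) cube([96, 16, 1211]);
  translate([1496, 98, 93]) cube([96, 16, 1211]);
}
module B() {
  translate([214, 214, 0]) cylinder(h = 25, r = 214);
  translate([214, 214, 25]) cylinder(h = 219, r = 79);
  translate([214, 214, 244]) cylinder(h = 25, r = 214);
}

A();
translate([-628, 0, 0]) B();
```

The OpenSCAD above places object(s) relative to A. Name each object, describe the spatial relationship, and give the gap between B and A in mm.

The spool's nearest face is 200 mm from the fence section's −x face.

A is a fence section. B is a spool. The spool is on the floor beside the fence section on its −x side. The gap between the spool and the fence section is 200 mm.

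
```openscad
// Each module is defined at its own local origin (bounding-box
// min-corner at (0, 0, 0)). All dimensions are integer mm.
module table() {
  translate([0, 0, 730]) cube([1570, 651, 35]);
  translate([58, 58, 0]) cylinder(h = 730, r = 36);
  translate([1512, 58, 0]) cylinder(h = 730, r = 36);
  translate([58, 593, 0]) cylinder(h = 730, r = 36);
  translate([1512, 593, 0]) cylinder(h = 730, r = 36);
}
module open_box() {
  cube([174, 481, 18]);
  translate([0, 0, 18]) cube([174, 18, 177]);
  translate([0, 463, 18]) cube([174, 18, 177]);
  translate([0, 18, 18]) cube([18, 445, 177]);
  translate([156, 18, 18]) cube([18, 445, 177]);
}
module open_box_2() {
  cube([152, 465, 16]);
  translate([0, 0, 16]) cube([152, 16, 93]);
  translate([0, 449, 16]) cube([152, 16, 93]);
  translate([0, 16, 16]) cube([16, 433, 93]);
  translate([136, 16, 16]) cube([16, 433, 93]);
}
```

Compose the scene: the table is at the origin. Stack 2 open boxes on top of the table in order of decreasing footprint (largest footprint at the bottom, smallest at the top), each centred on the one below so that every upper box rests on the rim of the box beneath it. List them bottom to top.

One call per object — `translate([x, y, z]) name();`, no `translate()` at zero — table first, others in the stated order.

table();
translate([698, 85, 765]) open_box();
translate([709, 93, 960]) open_box_2();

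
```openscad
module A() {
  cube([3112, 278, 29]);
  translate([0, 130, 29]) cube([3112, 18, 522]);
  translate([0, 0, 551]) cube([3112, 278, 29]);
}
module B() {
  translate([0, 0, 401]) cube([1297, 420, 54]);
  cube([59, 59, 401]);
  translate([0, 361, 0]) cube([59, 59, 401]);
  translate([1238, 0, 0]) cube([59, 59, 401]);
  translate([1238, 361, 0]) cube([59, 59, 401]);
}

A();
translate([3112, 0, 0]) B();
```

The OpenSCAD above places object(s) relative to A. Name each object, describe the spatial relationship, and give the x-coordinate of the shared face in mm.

A is an I-beam. B is a bench. The bench is against the I-beam's +x side, with their −y faces flush. The x-coordinate of the shared face is 3112 mm.

The I-beam's +x face and the bench's −x face are both at x = 3112 mm.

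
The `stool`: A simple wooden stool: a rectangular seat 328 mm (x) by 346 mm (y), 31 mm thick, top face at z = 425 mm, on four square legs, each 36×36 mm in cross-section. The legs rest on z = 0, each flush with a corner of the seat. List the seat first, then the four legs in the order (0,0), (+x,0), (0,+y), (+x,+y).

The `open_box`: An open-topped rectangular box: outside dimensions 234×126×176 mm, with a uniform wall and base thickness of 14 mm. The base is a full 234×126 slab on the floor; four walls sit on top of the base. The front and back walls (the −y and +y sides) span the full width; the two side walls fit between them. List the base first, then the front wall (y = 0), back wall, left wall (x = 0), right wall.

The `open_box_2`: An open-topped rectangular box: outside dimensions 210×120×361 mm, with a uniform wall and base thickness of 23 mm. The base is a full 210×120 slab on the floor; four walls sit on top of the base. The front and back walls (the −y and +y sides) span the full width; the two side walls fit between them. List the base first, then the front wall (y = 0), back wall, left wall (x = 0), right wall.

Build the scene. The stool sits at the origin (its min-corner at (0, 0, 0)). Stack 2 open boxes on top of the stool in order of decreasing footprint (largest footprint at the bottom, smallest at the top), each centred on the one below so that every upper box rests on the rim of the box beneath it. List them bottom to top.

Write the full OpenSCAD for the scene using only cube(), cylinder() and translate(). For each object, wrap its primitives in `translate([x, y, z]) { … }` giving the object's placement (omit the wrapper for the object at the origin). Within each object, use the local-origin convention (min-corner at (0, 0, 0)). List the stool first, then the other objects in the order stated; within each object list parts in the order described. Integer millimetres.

translate([0, 0, 394]) cube([328, 346, 31]);
cube([36, 36, 394]);
translate([292, 0, 0]) cube([36, 36, 394]);
translate([0, 310, 0]) cube([36, 36, 394]);
translate([292, 310, 0]) cube([36, 36, 394]);
translate([47, 110, 425]) {
  cube([234, 126, 14]);
  translate([0, 0, 14]) cube([234, 14, 162]);
  translate([0, 112, 14]) cube([234, 14, 162]);
  translate([0, 14, 14]) cube([14, 98, 162]);
  translate([220, 14, 14]) cube([14, 98, 162]);
}
translate([59, 113, 601]) {
  cube([210, 120, 23]);
  translate([0, 0, 23]) cube([210, 23, 338]);
  translate([0, 97, 23]) cube([210, 23, 338]);
  translate([0, 23, 23]) cube([23, 74, 338]);
  translate([187, 23, 23]) cube([23, 74, 338]);
}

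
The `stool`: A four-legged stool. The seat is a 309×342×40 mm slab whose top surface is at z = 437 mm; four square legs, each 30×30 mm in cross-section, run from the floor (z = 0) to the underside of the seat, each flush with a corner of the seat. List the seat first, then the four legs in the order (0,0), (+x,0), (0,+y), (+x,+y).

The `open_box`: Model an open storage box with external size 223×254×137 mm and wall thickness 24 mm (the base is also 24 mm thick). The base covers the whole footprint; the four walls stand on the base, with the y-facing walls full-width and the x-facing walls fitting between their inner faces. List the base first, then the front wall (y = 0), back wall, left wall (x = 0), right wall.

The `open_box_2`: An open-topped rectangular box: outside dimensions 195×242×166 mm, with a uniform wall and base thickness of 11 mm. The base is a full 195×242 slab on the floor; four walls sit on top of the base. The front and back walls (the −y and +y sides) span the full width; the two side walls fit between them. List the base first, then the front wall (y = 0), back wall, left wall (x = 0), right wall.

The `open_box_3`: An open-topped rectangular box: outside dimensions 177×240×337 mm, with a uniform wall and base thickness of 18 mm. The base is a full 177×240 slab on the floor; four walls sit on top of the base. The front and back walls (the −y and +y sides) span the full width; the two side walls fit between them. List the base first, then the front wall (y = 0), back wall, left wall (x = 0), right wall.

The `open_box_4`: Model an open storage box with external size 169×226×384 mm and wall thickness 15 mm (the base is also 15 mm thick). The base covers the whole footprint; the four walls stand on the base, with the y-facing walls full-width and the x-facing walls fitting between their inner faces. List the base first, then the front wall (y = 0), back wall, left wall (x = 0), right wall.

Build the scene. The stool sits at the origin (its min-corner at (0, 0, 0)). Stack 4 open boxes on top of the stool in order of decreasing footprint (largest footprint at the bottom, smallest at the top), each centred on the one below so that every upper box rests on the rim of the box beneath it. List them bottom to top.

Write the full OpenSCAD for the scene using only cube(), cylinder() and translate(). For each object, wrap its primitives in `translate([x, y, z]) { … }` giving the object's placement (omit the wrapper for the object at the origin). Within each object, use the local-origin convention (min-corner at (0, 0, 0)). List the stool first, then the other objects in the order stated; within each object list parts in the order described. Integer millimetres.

translate([0, 0, 397]) cube([309, 342, 40]);
cube([30, 30, 397]);
translate([279, 0, 0]) cube([30, 30, 397]);
translate([0, 312, 0]) cube([30, 30, 397]);
translate([279, 312, 0]) cube([30, 30, 397]);
translate([43, 44, 437]) {
  cube([223, 254, 24]);
  translate([0, 0, 24]) cube([223, 24, 113]);
  translate([0, 230, 24]) cube([223, 24, 113]);
  translate([0, 24, 24]) cube([24, 206, 113]);
  translate([199, 24, 24]) cube([24, 206, 113]);
}
translate([57, 50, 574]) {
  cube([195, 242, 11]);
  translate([0, 0, 11]) cube([195, 11, 155]);
  translate([0, 231, 11]) cube([195, 11, 155]);
  translate([0, 11, 11]) cube([11, 220, 155]);
  translate([184, 11, 11]) cube([11, 220, 155]);
}
translate([66, 51, 740]) {
  cube([177, 240, 18]);
  translate([0, 0, 18]) cube([177, 18, 319]);
  translate([0, 222, 18]) cube([177, 18, 319]);
  translate([0, 18, 18]) cube([18, 204, 319]);
  translate([159, 18, 18]) cube([18, 204, 319]);
}
translate([70, 58, 1077]) {
  cube([169, 226, 15]);
  translate([0, 0, 15]) cube([169, 15, 369]);
  translate([0, 211, 15]) cube([169, 15, 369]);
  translate([0, 15, 15]) cube([15, 196, 369]);
  translate([154, 15, 15]) cube([15, 196, 369]);
}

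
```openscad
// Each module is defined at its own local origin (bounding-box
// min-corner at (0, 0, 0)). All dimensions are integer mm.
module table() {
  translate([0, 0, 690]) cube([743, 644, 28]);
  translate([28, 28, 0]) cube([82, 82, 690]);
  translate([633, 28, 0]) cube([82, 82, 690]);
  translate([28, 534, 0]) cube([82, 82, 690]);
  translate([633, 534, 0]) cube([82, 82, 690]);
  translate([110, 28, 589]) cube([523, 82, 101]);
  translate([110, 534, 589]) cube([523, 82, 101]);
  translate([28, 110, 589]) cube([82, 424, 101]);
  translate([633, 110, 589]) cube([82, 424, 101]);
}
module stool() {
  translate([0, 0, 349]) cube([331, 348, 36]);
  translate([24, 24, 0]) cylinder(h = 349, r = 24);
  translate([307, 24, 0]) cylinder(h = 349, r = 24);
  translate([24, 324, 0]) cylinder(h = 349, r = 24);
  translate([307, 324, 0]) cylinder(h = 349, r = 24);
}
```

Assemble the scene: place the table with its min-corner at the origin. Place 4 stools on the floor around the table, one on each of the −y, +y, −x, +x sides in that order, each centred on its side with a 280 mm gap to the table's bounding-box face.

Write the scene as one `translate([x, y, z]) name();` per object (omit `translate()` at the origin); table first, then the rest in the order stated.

table();
translate([206, -628, 0]) stool();
translate([206, 924, 0]) stool();
translate([-611, 148, 0]) stool();
translate([1023, 148, 0]) stool();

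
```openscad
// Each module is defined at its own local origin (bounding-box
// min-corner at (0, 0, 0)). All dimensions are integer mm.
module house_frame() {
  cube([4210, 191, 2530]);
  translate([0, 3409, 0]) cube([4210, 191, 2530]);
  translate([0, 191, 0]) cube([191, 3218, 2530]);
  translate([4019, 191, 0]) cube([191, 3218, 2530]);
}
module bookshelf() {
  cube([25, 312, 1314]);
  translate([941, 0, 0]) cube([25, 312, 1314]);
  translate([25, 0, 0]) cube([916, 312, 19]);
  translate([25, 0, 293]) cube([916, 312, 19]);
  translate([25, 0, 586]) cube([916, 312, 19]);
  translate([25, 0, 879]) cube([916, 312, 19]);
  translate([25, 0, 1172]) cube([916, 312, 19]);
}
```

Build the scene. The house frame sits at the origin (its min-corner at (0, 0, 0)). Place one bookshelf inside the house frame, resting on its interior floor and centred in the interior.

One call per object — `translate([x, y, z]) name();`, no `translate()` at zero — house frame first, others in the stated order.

house_frame();
translate([1622, 1644, 0]) bookshelf();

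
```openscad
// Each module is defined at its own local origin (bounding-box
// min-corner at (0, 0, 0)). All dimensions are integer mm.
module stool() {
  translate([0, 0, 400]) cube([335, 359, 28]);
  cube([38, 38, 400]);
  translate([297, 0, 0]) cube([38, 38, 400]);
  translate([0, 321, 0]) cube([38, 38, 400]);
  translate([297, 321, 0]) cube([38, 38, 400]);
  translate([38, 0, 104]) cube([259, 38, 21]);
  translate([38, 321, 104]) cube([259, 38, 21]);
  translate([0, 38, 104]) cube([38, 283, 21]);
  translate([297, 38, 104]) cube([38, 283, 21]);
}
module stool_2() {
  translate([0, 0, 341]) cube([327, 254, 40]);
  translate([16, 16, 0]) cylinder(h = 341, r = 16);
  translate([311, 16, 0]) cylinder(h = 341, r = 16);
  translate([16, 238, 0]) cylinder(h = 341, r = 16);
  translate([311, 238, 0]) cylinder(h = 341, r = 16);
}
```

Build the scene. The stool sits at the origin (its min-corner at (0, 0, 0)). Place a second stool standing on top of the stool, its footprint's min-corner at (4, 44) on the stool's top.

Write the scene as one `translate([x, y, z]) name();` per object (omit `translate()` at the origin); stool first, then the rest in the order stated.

stool();
translate([4, 44, 428]) stool_2();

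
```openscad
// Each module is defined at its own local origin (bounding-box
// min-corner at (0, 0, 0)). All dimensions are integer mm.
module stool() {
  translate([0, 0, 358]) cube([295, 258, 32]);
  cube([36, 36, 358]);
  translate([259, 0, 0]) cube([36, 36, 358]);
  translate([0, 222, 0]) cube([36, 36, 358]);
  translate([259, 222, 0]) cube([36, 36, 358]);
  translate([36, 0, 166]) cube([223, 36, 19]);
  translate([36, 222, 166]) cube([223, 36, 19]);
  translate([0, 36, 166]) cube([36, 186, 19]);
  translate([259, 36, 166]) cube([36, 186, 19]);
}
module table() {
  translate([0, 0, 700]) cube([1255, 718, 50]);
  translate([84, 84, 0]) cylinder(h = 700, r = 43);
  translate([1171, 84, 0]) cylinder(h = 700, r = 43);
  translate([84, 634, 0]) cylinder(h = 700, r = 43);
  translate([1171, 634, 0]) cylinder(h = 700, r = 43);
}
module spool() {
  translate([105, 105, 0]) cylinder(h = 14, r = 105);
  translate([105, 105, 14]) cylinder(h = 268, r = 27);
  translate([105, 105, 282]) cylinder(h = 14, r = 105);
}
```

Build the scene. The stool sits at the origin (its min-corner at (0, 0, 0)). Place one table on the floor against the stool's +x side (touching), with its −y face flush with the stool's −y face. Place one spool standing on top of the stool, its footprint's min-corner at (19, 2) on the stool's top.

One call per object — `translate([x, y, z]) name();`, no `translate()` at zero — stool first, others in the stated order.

stool();
translate([295, 0, 0]) table();
translate([19, 2, 390]) spool();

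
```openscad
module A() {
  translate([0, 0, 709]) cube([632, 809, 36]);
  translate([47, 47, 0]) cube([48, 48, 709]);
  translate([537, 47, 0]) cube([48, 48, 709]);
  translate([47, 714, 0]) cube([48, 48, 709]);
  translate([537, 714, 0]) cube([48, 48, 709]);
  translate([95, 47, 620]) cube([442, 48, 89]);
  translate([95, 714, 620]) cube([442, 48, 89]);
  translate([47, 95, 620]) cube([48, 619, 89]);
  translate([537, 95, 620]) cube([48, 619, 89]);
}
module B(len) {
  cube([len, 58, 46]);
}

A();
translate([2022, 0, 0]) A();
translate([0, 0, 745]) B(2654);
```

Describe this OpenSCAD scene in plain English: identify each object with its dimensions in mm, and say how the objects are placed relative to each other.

A is a rectangular dining table. The top is 632×809×36 mm with its upper surface at z = 745 mm. It stands on four 48×48 mm square legs, each inset 47 mm from the nearest pair of top edges, running from the floor to the underside of the top. Four apron rails, 48 mm thick and 89 mm tall, run between adjacent legs with their top edges flush with the underside of the top and their outer faces flush with the legs' outer faces.

B is a rectangular beam 2654 mm long (x), 58 mm deep (y), 46 mm thick (z).

The beam spans the tops of two tables placed 1390 mm apart, resting at z = 745 mm.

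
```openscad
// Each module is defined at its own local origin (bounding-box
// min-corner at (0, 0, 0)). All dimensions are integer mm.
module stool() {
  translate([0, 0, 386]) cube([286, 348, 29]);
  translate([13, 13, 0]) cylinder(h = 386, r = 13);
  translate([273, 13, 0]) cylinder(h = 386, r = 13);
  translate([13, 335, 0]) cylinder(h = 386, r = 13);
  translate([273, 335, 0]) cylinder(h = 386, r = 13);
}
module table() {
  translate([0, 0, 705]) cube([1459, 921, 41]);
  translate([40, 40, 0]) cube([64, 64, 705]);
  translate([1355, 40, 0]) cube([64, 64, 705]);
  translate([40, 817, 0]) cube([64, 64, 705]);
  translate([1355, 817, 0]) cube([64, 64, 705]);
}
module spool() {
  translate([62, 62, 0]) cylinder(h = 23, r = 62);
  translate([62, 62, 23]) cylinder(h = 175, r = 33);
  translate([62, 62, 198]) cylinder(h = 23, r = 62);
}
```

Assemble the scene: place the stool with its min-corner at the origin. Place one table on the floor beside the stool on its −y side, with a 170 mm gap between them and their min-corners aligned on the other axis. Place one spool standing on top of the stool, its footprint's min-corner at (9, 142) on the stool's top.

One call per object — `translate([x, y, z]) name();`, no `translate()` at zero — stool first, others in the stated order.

stool();
translate([0, -1091, 0]) table();
translate([9, 142, 415]) spool();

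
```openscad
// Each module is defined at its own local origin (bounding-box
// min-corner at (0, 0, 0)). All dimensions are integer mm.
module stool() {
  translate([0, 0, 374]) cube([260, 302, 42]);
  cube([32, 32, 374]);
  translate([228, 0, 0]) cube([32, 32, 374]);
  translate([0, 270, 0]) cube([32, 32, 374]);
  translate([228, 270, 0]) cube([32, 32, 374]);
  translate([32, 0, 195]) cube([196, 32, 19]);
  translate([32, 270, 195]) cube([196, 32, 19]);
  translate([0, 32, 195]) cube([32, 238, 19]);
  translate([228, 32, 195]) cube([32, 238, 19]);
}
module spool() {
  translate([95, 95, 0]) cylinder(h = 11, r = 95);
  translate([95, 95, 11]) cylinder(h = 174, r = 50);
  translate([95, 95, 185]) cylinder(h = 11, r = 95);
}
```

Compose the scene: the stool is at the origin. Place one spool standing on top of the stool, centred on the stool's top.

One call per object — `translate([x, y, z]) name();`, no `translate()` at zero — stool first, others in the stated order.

stool();
translate([35, 56, 416]) spool();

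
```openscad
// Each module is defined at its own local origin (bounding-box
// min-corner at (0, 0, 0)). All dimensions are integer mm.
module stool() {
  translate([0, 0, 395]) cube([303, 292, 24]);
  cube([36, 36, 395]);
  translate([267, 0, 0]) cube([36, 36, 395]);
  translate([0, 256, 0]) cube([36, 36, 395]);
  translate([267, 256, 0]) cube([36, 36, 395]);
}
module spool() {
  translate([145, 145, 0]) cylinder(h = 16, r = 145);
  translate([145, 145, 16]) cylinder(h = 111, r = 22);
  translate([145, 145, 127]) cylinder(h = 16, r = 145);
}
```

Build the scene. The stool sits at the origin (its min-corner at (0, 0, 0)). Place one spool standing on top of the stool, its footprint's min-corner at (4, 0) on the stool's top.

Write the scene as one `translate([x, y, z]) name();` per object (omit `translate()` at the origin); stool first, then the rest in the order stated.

stool();
translate([4, 0, 419]) spool();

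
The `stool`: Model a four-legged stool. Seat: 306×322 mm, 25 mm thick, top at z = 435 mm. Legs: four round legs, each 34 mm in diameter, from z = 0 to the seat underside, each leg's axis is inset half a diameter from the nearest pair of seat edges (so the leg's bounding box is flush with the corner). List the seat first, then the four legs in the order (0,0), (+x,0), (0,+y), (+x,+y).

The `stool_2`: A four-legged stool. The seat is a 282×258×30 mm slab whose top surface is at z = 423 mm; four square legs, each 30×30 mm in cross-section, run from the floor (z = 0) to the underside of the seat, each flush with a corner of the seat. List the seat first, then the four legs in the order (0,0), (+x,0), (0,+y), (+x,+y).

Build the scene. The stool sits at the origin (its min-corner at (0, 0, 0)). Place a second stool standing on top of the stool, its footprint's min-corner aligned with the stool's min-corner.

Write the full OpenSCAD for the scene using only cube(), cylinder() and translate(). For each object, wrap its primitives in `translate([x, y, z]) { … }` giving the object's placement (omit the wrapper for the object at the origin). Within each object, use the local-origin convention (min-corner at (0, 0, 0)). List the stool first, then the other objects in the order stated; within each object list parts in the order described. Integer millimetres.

translate([0, 0, 410]) cube([306, 322, 25]);
translate([17, 17, 0]) cylinder(h = 410, r = 17);
translate([289, 17, 0]) cylinder(h = 410, r = 17);
translate([17, 305, 0]) cylinder(h = 410, r = 17);
translate([289, 305, 0]) cylinder(h = 410, r = 17);
translate([0, 0, 435]) {
  translate([0, 0, 393]) cube([282, 258, 30]);
  cube([30, 30, 393]);
  translate([252, 0, 0]) cube([30, 30, 393]);
  translate([0, 228, 0]) cube([30, 30, 393]);
  translate([252, 228, 0]) cube([30, 30, 393]);
}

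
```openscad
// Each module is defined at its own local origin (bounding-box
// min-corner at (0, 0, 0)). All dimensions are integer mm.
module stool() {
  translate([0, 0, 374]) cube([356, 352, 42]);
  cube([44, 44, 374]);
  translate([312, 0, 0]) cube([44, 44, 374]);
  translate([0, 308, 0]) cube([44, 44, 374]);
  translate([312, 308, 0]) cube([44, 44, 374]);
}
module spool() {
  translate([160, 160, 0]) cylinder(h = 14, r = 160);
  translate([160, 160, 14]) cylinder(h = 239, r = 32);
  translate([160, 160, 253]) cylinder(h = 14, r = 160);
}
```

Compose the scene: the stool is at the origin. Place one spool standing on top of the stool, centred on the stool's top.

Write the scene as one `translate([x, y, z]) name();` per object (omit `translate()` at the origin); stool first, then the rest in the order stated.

stool();
translate([18, 16, 416]) spool();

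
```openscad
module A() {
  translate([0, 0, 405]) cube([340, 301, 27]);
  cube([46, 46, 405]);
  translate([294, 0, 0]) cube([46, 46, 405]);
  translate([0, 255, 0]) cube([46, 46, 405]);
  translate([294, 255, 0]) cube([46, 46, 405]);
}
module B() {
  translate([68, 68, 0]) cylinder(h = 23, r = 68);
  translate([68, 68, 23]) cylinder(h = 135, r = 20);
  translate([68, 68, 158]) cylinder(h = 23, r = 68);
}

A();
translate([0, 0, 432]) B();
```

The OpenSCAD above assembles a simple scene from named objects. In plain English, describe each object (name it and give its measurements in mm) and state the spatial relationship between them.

A is a four-legged stool. The seat is 340×301 mm, 27 mm thick, top at z = 432 mm. It stands on four square legs, each 46×46 mm in cross-section, from z = 0 to the seat underside, each flush with a corner of the seat.

B is a spool: two coaxial disc flanges of radius 68 mm and thickness 23 mm, joined by a core cylinder of radius 20 mm and height 135 mm. The lower flange rests on z = 0 and the three cylinders share a vertical axis.

The spool is on top of the stool.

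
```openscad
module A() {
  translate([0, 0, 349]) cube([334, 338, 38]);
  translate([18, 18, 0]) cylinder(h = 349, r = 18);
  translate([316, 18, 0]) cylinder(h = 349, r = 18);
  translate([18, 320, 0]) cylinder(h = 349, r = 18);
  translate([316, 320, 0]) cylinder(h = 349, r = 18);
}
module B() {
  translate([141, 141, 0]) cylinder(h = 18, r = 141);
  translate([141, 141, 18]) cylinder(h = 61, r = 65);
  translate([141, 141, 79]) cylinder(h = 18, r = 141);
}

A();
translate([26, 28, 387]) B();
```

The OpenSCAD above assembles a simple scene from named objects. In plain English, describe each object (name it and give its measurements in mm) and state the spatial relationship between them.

A is a four-legged stool. The seat is a 334×338×38 mm slab whose top surface is at z = 387 mm; four round legs, each 36 mm in diameter, run from the floor (z = 0) to the underside of the seat, each leg's axis is inset half a diameter from the nearest pair of seat edges (so the leg's bounding box is flush with the corner).

B is a spool: two coaxial disc flanges of radius 141 mm and thickness 18 mm, joined by a core cylinder of radius 65 mm and height 61 mm. The lower flange rests on z = 0 and the three cylinders share a vertical axis.

The spool is on top of the stool, centred.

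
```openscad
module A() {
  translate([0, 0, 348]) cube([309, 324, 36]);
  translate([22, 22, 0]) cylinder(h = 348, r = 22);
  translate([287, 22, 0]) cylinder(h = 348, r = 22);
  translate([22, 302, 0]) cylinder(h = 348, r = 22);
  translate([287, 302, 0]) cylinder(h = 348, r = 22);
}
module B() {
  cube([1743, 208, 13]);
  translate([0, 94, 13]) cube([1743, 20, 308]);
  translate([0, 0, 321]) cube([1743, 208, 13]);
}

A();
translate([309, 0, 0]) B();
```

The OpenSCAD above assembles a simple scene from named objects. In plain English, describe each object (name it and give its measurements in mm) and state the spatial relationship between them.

A is a simple wooden stool: a rectangular seat 309 mm (x) by 324 mm (y), 36 mm thick, top face at z = 384 mm, on four round legs, each 44 mm in diameter. The legs rest on z = 0, each leg's axis is inset half a diameter from the nearest pair of seat edges (so the leg's bounding box is flush with the corner).

B is an I-beam lying along x, 1743 mm long. Overall section height 334 mm. Two flanges 208 mm wide (y) and 13 mm thick, one on the floor and one at the top; a web 20 mm thick runs between them, centred on the flange width.

The I-beam is against the stool's +x side, with their −y faces flush.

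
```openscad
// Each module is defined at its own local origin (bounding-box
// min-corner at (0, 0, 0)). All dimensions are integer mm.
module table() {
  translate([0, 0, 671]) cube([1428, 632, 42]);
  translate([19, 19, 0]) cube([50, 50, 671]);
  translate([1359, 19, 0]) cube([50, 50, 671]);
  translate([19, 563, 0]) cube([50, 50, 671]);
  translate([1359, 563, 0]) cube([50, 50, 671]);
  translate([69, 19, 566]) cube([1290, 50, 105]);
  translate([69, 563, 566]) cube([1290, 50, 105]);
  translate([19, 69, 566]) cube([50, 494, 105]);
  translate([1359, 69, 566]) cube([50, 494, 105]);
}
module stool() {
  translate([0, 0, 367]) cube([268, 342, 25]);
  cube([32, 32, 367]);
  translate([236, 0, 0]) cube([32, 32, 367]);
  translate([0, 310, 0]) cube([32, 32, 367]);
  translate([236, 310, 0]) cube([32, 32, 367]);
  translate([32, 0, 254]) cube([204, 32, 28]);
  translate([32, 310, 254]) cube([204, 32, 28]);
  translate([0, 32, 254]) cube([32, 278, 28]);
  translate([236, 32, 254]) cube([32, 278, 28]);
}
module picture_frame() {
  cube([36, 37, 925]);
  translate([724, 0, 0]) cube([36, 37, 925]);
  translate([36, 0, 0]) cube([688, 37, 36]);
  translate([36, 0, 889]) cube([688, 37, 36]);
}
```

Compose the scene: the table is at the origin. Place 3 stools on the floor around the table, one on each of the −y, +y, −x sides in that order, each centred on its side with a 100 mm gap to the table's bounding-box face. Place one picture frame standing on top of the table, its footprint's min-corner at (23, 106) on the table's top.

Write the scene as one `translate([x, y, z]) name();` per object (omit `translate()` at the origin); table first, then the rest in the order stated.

table();
translate([580, -442, 0]) stool();
translate([580, 732, 0]) stool();
translate([-368, 145, 0]) stool();
translate([23, 106, 713]) picture_frame();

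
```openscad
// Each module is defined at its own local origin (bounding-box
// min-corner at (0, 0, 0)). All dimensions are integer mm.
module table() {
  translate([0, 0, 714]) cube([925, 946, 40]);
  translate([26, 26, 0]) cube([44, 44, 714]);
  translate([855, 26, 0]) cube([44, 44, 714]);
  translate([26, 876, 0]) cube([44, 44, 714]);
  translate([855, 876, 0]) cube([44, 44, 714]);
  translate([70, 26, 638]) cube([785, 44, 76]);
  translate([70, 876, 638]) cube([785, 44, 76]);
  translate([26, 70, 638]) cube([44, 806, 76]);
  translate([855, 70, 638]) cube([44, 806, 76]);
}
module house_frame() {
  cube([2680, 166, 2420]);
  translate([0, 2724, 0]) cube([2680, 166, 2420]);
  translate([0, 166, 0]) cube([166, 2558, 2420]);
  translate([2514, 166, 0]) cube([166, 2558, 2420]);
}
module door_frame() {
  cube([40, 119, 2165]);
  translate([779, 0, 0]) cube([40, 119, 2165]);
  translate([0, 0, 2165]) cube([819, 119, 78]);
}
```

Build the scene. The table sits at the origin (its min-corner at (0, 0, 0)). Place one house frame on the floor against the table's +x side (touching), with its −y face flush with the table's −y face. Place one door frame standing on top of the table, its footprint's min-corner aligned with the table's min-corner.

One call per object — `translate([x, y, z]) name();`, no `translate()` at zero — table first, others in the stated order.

table();
translate([925, 0, 0]) house_frame();
translate([0, 0, 754]) door_frame();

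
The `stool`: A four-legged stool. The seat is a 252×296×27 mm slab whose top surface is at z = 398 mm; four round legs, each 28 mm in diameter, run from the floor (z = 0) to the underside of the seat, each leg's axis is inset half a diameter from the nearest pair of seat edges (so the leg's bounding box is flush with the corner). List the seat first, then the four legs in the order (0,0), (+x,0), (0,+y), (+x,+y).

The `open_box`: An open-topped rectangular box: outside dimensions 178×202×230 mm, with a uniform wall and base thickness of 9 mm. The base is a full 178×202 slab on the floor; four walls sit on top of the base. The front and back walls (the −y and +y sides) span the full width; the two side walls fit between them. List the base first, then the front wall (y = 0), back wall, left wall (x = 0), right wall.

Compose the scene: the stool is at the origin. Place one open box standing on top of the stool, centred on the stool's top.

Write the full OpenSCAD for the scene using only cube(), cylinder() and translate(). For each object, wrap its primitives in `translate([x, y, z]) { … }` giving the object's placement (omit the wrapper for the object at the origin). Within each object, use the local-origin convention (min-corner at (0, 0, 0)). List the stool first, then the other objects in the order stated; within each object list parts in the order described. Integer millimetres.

translate([0, 0, 371]) cube([252, 296, 27]);
translate([14, 14, 0]) cylinder(h = 371, r = 14);
translate([238, 14, 0]) cylinder(h = 371, r = 14);
translate([14, 282, 0]) cylinder(h = 371, r = 14);
translate([238, 282, 0]) cylinder(h = 371, r = 14);
translate([37, 47, 398]) {
  cube([178, 202, 9]);
  translate([0, 0, 9]) cube([178, 9, 221]);
  translate([0, 193, 9]) cube([178, 9, 221]);
  translate([0, 9, 9]) cube([9, 184, 221]);
  translate([169, 9, 9]) cube([9, 184, 221]);
}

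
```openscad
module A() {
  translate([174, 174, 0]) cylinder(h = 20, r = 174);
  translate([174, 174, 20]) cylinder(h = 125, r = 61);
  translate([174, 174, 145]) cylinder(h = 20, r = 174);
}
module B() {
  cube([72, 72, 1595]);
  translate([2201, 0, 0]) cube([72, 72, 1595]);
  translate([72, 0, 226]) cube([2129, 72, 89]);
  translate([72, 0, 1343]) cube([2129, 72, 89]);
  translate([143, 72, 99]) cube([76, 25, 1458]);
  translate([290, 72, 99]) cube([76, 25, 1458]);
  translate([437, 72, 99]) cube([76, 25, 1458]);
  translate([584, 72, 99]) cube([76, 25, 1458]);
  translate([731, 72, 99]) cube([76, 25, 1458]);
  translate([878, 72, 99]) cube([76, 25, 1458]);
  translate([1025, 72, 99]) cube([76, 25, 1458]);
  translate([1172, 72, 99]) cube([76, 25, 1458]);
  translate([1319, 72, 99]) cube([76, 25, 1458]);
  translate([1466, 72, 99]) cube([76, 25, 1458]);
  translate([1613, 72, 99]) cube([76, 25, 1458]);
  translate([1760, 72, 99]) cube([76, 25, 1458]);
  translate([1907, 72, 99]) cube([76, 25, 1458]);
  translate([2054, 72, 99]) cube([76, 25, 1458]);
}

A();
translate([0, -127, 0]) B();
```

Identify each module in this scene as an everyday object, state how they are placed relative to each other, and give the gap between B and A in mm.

A is a spool. B is a fence section. The fence section is on the floor beside the spool on its −y side. The gap between the fence section and the spool is 30 mm.

The fence section's nearest face is 30 mm from the spool's −y face.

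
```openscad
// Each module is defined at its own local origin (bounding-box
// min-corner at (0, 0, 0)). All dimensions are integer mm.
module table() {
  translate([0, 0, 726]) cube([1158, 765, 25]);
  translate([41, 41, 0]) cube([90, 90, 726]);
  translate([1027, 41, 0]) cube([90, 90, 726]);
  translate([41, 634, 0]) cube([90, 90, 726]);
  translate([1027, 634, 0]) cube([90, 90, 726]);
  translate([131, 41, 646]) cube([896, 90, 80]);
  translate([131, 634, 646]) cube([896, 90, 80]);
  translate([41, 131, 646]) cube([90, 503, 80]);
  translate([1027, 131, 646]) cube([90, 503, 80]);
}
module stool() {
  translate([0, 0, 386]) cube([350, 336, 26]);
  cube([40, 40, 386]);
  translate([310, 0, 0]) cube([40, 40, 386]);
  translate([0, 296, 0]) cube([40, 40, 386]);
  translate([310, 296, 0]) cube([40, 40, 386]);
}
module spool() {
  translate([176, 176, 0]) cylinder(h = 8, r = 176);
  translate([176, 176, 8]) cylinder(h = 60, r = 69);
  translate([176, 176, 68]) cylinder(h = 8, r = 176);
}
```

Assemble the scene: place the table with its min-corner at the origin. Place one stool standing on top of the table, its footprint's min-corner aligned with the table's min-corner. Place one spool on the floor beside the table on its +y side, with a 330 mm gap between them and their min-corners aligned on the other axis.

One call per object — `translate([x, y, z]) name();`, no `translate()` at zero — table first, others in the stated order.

table();
translate([0, 0, 751]) stool();
translate([0, 1095, 0]) spool();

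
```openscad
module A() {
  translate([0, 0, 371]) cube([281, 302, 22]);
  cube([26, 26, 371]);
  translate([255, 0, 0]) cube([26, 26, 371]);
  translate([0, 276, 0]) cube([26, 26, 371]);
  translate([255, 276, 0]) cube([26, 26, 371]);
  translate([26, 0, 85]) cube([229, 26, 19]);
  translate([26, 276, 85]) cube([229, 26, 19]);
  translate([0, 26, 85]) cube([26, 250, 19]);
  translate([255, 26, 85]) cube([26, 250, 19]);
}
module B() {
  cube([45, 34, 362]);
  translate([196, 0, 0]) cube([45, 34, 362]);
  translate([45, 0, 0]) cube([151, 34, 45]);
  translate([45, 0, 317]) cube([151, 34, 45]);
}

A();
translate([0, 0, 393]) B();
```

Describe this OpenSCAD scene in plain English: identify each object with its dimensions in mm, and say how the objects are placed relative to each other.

A is a simple wooden stool: a rectangular seat 281 mm (x) by 302 mm (y), 22 mm thick, top face at z = 393 mm, on four square legs, each 26×26 mm in cross-section. The legs rest on z = 0, each flush with a corner of the seat. Four stretchers, 26 mm wide and 19 mm tall, connect adjacent legs with their undersides at z = 85 mm, each running between the inner faces of the legs it joins and aligned with the legs' outer faces on the other axis.

B is a picture frame with a 151×272 mm rectangular opening (x by z) and a uniform 45 mm border on every side. Frame depth is 34 mm along y. It is built from two vertical stiles running the full outside height and two horizontal rails spanning the gap between the stiles.

The picture frame is on top of the stool.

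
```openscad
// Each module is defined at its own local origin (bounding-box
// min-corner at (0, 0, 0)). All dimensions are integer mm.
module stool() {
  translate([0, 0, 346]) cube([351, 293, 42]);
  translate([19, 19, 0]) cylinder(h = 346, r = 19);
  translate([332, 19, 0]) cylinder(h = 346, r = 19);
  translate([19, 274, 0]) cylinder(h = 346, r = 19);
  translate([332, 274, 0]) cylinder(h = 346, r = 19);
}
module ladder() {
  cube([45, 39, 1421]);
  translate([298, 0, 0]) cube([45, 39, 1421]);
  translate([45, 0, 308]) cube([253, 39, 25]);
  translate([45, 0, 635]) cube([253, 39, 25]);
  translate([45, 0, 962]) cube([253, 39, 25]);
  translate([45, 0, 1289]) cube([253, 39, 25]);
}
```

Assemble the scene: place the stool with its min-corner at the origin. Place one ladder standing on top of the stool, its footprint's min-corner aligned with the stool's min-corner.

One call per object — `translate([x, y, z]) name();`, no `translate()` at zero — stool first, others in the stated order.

stool();
translate([0, 0, 388]) ladder();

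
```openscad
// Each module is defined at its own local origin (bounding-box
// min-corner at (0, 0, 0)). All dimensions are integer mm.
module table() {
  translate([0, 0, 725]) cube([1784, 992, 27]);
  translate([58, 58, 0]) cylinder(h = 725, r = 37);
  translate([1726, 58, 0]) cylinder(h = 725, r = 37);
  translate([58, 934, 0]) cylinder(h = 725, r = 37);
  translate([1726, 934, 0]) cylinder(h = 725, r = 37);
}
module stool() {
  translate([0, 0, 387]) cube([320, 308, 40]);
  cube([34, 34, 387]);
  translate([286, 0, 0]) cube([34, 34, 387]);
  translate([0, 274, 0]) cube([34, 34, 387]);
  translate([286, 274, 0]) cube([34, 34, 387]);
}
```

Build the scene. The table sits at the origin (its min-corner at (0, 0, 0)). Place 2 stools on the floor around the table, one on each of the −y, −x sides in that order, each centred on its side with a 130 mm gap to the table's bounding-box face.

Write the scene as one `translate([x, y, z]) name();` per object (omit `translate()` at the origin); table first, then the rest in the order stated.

table();
translate([732, -438, 0]) stool();
translate([-450, 342, 0]) stool();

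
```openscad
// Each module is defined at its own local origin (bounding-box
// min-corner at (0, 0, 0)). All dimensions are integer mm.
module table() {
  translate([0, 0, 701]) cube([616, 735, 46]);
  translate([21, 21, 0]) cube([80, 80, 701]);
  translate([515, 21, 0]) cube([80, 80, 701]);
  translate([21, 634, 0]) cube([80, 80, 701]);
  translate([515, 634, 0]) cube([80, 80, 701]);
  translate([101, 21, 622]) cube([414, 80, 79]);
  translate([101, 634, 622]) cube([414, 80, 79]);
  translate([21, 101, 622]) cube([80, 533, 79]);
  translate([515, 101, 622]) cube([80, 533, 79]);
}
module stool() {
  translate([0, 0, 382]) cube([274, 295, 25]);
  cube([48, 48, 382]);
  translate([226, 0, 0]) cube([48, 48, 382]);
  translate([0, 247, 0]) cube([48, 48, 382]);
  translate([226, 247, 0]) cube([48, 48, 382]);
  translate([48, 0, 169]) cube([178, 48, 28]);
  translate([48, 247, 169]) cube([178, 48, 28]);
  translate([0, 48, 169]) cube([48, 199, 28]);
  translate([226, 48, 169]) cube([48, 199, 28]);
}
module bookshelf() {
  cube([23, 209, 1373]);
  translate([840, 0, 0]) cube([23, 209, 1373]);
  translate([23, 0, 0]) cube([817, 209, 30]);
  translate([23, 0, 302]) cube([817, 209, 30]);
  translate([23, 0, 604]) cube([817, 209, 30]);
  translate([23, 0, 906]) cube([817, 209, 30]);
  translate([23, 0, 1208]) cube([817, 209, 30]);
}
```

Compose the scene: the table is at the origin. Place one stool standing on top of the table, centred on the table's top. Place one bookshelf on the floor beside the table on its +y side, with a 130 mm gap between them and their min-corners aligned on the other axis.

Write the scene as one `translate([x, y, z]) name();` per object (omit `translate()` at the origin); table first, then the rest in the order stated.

table();
translate([171, 220, 747]) stool();
translate([0, 865, 0]) bookshelf();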